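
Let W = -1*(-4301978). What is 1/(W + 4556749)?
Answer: 1/8858727 ≈ 1.1288e-7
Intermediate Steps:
W = 4301978
1/(W + 4556749) = 1/(4301978 + 4556749) = 1/8858727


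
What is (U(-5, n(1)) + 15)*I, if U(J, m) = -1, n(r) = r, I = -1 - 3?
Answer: -56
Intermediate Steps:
I = -4
(U(-5, n(1)) + 15)*I = (-1 + 15)*(-4) = 14*(-4) = -56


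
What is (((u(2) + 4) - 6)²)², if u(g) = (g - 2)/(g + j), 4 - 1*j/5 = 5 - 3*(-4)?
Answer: 16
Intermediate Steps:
j = -65 (j = 20 - 5*(5 - 3*(-4)) = 20 - 5*(5 + 12) = 20 - 5*17 = 20 - 85 = -65)
u(g) = (-2 + g)/(-65 + g) (u(g) = (g - 2)/(g - 65) = (-2 + g)/(-65 + g))
(((u(2) + 4) - 6)²)² = ((((-2 + 2)/(-65 + 2) + 4) - 6)²)² = (((0/(-63) + 4) - 6)²)² = (((-1/63*0 + 4) - 6)²)² = (((0 + 4) - 6)²)² = ((4 - 6)²)² = ((-2)²)² = 4² = 16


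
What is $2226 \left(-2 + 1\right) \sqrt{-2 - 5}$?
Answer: $- 2226 i \sqrt{7} \approx - 5889.4 i$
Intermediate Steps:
$2226 \left(-2 + 1\right) \sqrt{-2 - 5} = 2226 \left(- \sqrt{-7}\right) = 2226 \left(- i \sqrt{7}\right) = - 2226 i \sqrt{7}$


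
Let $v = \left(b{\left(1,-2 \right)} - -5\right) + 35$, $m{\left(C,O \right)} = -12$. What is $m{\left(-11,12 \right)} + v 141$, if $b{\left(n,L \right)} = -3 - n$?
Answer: $5064$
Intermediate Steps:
$v = 36$ ($v = \left(\left(-3 - 1\right) - -5\right) + 35 = \left(\left(-3 - 1\right) + 5\right) + 35 = \left(-4 + 5\right) + 35 = 1 + 35 = 36$)
$m{\left(-11,12 \right)} + v 141 = -12 + 36 \cdot 141 = -12 + 5076 = 5064$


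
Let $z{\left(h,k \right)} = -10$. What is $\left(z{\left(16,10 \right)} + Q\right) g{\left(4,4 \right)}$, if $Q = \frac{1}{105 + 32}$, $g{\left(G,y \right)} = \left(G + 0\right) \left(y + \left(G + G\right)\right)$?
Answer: $- \frac{65712}{137} \approx -479.65$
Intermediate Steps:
$g{\left(G,y \right)} = G \left(y + 2 G\right)$
$Q = \frac{1}{137} \approx 0.0072993$
$\left(z{\left(16,10 \right)} + Q\right) g{\left(4,4 \right)} = \left(-10 + \frac{1}{137}\right) 4 \left(4 + 2 \cdot 4\right) = - \frac{1369 \cdot 4 \left(4 + 8\right)}{137} = - \frac{1369 \cdot 4 \cdot 12}{137} = \left(- \frac{1369}{137}\right) 48 = - \frac{65712}{137}$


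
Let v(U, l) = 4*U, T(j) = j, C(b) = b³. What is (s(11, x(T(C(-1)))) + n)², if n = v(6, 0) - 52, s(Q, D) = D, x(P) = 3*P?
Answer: 961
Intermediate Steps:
n = -28 (n = 4*6 - 52 = 24 - 52 = -28)
(s(11, x(T(C(-1)))) + n)² = (3*(-1)³ - 28)² = (3*(-1) - 28)² = (-3 - 28)² = (-31)² = 961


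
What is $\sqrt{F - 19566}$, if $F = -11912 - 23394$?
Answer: $38 i \sqrt{38} \approx 234.25 i$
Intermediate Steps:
$F = -35306$ ($F = -11912 - 23394 = -35306$)
$\sqrt{F - 19566} = \sqrt{-35306 - 19566} = \sqrt{-54872} = 38 i \sqrt{38}$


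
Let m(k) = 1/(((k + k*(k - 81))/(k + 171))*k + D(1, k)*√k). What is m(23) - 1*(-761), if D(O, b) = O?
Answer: 30053878333/39492947 - 37636*√23/908337781 ≈ 760.99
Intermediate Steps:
m(k) = 1/(√k + k*(k + k*(-81 + k))/(171 + k)) (m(k) = 1/(((k + k*(k - 81))/(k + 171))*k + 1*√k) = 1/(((k + k*(-81 + k))/(171 + k))*k + √k) = 1/(k*(k + k*(-81 + k))/(171 + k) + √k) = 1/(√k + k*(k + k*(-81 + k))/(171 + k)))
m(23) - 1*(-761) = (171 + 23)/(23³ + 23^(3/2) - 80*23² + 171*√23) - 1*(-761) = 194/(12167 + 23*√23 - 80*529 + 171*√23) + 761 = 194/(12167 + 23*√23 - 42320 + 171*√23) + 761 = 194/(-30153 + 194*√23) + 761 = 761 + 194/(-30153 + 194*√23)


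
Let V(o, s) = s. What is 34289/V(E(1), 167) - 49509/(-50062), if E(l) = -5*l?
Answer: 1724843921/8360354 ≈ 206.31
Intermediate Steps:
34289/V(E(1), 167) - 49509/(-50062) = 34289/167 - 49509/(-50062) = 34289*(1/167) - 49509*(-1/50062) = 34289/167 + 49509/50062 = 1724843921/8360354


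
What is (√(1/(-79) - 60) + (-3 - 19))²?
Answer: (1738 - I*√374539)²/6241 ≈ 423.99 - 340.86*I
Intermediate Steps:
(√(1/(-79) - 60) + (-3 - 19))² = (√(-1/79 - 60) - 22)² = (√(-4741/79) - 22)² = (I*√374539/79 - 22)² = (-22 + I*√374539/79)²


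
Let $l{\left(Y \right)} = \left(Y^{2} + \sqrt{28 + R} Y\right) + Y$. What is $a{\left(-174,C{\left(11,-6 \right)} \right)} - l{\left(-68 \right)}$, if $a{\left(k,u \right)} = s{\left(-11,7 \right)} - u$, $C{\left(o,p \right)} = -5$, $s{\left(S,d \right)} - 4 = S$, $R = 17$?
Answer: $-4558 + 204 \sqrt{5} \approx -4101.8$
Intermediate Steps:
$s{\left(S,d \right)} = 4 + S$
$l{\left(Y \right)} = Y + Y^{2} + 3 Y \sqrt{5}$ ($l{\left(Y \right)} = \left(Y^{2} + \sqrt{28 + 17} Y\right) + Y = \left(Y^{2} + \sqrt{45} Y\right) + Y = \left(Y^{2} + 3 \sqrt{5} Y\right) + Y = \left(Y^{2} + 3 Y \sqrt{5}\right) + Y = Y + Y^{2} + 3 Y \sqrt{5}$)
$a{\left(k,u \right)} = -7 - u$ ($a{\left(k,u \right)} = \left(4 - 11\right) - u = -7 - u$)
$a{\left(-174,C{\left(11,-6 \right)} \right)} - l{\left(-68 \right)} = \left(-7 - -5\right) - - 68 \left(1 - 68 + 3 \sqrt{5}\right) = \left(-7 + 5\right) - - 68 \left(-67 + 3 \sqrt{5}\right) = -2 - \left(4556 - 204 \sqrt{5}\right) = -4558 + 204 \sqrt{5}$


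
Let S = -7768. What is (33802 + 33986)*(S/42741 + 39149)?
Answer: 12602991616012/4749 ≈ 2.6538e+9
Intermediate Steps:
(33802 + 33986)*(S/42741 + 39149) = (33802 + 33986)*(-7768/42741 + 39149) = 67788*(-7768*1/42741 + 39149) = 67788*(-7768/42741 + 39149) = 67788*(1673259641/42741) = 12602991616012/4749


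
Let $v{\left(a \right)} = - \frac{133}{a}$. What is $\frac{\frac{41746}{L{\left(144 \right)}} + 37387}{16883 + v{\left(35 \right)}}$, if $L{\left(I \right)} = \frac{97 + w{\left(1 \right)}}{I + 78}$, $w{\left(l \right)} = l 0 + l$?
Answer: $\frac{32328845}{4135404} \approx 7.8176$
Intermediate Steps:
$w{\left(l \right)} = l$ ($w{\left(l \right)} = 0 + l = l$)
$L{\left(I \right)} = \frac{98}{78 + I}$ ($L{\left(I \right)} = \frac{97 + 1}{I + 78} = \frac{98}{78 + I}$)
$\frac{\frac{41746}{L{\left(144 \right)}} + 37387}{16883 + v{\left(35 \right)}} = \frac{\frac{41746}{98 \frac{1}{78 + 144}} + 37387}{16883 - \frac{133}{35}} = \frac{\frac{41746}{98 \cdot \frac{1}{222}} + 37387}{16883 - \frac{19}{5}} = \frac{\frac{41746}{\frac{49}{111}} + 37387}{\frac{84396}{5}} = \left(41746 \cdot \frac{111}{49} + 37387\right) \frac{5}{84396} = \left(\frac{4633806}{49} + 37387\right) \frac{5}{84396} = \frac{6465769}{49} \cdot \frac{5}{84396} = \frac{32328845}{4135404}$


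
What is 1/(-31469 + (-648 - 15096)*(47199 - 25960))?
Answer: -1/334418285 ≈ -2.9903e-9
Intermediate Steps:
1/(-31469 + (-648 - 15096)*(47199 - 25960)) = 1/(-31469 - 15744*21239) = 1/(-31469 - 334386816) = 1/(-334418285) = -1/334418285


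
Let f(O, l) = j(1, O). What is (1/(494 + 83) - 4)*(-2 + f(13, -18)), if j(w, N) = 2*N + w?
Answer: -57675/577 ≈ -99.957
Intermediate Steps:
j(w, N) = w + 2*N
f(O, l) = 1 + 2*O
(1/(494 + 83) - 4)*(-2 + f(13, -18)) = (1/(494 + 83) - 4)*(-2 + (1 + 2*13)) = (1/577 - 4)*(-2 + (1 + 26)) = (1/577 - 4)*(-2 + 27) = -2307/577*25 = -57675/577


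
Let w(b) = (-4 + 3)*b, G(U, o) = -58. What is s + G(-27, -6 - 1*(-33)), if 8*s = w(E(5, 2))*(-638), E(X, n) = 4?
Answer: 261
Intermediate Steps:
w(b) = -b
s = 319 (s = (-1*4*(-638))/8 = (-4*(-638))/8 = (⅛)*2552 = 319)
s + G(-27, -6 - 1*(-33)) = 319 - 58 = 261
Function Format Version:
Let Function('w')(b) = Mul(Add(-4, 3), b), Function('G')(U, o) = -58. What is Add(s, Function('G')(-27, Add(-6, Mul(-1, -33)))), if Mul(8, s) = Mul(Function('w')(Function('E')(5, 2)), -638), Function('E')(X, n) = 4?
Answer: 261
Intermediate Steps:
Function('w')(b) = Mul(-1, b)
s = 319 (s = Mul(Rational(1, 8), Mul(Mul(-1, 4), -638)) = Mul(Rational(1, 8), Mul(-4, -638)) = Mul(Rational(1, 8), 2552) = 319)
Add(s, Function('G')(-27, Add(-6, Mul(-1, -33)))) = Add(319, -58) = 261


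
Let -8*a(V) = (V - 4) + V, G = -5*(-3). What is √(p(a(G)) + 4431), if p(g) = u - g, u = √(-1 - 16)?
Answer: √(17737 + 4*I*√17)/2 ≈ 66.59 + 0.030959*I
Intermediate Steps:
u = I*√17 (u = √(-17) = I*√17 ≈ 4.1231*I)
G = 15
a(V) = ½ - V/4 (a(V) = -((V - 4) + V)/8 = -((-4 + V) + V)/8 = -(-4 + 2*V)/8 = ½ - V/4)
p(g) = -g + I*√17 (p(g) = I*√17 - g = -g + I*√17)
√(p(a(G)) + 4431) = √((-(½ - ¼*15) + I*√17) + 4431) = √((-(½ - 15/4) + I*√17) + 4431) = √((-1*(-13/4) + I*√17) + 4431) = √((13/4 + I*√17) + 4431) = √(17737/4 + I*√17)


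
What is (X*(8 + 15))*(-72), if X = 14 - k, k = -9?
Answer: -38088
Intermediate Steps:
X = 23 (X = 14 - 1*(-9) = 14 + 9 = 23)
(X*(8 + 15))*(-72) = (23*(8 + 15))*(-72) = (23*23)*(-72) = 529*(-72) = -38088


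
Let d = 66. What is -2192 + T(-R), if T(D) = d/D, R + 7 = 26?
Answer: -41714/19 ≈ -2195.5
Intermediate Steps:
R = 19 (R = -7 + 26 = 19)
T(D) = 66/D
-2192 + T(-R) = -2192 + 66/((-1*19)) = -2192 + 66/(-19) = -2192 + 66*(-1/19) = -2192 - 66/19 = -41714/19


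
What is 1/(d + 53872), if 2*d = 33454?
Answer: 1/70599 ≈ 1.4164e-5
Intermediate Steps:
d = 16727 (d = (½)*33454 = 16727)
1/(d + 53872) = 1/(16727 + 53872) = 1/70599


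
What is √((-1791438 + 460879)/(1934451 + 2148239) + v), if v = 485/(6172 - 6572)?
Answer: I*√4102822969197/1633076 ≈ 1.2403*I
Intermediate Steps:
v = -97/80 (v = 485/(-400) = 485*(-1/400) = -97/80 ≈ -1.2125)
√((-1791438 + 460879)/(1934451 + 2148239) + v) = √((-1791438 + 460879)/(1934451 + 2148239) - 97/80) = √(-1330559/4082690 - 97/80) = √(-10049313/6532304) = I*√4102822969197/1633076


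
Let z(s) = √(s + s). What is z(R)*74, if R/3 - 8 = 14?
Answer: 148*√33 ≈ 850.20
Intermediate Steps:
R = 66 (R = 24 + 3*14 = 24 + 42 = 66)
z(s) = √2*√s (z(s) = √(2*s) = √2*√s)
z(R)*74 = (√2*√66)*74 = (2*√33)*74 = 148*√33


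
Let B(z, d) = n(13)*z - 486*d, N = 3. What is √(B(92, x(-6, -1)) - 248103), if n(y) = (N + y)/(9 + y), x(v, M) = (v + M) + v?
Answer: I*√29247889/11 ≈ 491.65*I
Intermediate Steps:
x(v, M) = M + 2*v (x(v, M) = (M + v) + v = M + 2*v)
n(y) = (3 + y)/(9 + y)
B(z, d) = -486*d + 8*z/11 (B(z, d) = ((3 + 13)/(9 + 13))*z - 486*d = (16/22)*z - 486*d = ((1/22)*16)*z - 486*d = 8*z/11 - 486*d = -486*d + 8*z/11)
√(B(92, x(-6, -1)) - 248103) = √((-486*(-1 + 2*(-6)) + (8/11)*92) - 248103) = √((-486*(-1 - 12) + 736/11) - 248103) = √((-486*(-13) + 736/11) - 248103) = √((6318 + 736/11) - 248103) = √(70234/11 - 248103) = √(-2658899/11) = I*√29247889/11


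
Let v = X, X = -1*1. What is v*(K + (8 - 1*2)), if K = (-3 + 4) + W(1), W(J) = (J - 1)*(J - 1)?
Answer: -7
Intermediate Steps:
W(J) = (-1 + J)**2 (W(J) = (-1 + J)*(-1 + J) = (-1 + J)**2)
X = -1
K = 1 (K = (-3 + 4) + (-1 + 1)**2 = 1 + 0**2 = 1 + 0 = 1)
v = -1
v*(K + (8 - 1*2)) = -(1 + (8 - 1*2)) = -(1 + (8 - 2)) = -(1 + 6) = -1*7 = -7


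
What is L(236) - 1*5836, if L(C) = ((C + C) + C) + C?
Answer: -4892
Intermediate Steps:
L(C) = 4*C (L(C) = (2*C + C) + C = 3*C + C = 4*C)
L(236) - 1*5836 = 4*236 - 1*5836 = 944 - 5836 = -4892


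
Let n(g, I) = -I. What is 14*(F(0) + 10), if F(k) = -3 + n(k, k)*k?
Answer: 98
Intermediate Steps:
F(k) = -3 - k² (F(k) = -3 + (-k)*k = -3 - k²)
14*(F(0) + 10) = 14*((-3 - 1*0²) + 10) = 14*((-3 - 1*0) + 10) = 14*((-3 + 0) + 10) = 14*(-3 + 10) = 14*7 = 98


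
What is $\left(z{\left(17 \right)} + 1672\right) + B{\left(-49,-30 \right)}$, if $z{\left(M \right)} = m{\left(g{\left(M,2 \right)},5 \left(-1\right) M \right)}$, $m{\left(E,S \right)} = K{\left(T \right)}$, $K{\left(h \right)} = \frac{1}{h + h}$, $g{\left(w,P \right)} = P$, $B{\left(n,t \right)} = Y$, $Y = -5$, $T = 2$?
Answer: $\frac{6669}{4} \approx 1667.3$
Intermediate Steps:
$B{\left(n,t \right)} = -5$
$K{\left(h \right)} = \frac{1}{2 h}$
$m{\left(E,S \right)} = \frac{1}{4}$ ($m{\left(E,S \right)} = \frac{1}{2 \cdot 2} = \frac{1}{2} \cdot \frac{1}{2} = \frac{1}{4}$)
$z{\left(M \right)} = \frac{1}{4}$
$\left(z{\left(17 \right)} + 1672\right) + B{\left(-49,-30 \right)} = \left(\frac{1}{4} + 1672\right) - 5 = \frac{6689}{4} - 5 = \frac{6669}{4}$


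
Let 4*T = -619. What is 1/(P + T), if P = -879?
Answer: -4/4135 ≈ -0.00096735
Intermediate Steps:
T = -619/4 (T = (¼)*(-619) = -619/4 ≈ -154.75)
1/(P + T) = 1/(-879 - 619/4) = 1/(-4135/4) = -4/4135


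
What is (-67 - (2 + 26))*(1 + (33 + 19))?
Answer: -5035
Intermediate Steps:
(-67 - (2 + 26))*(1 + (33 + 19)) = (-67 - 1*28)*(1 + 52) = (-67 - 28)*53 = -95*53 = -5035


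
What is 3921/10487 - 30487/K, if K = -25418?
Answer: 419381147/266558566 ≈ 1.5733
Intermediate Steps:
3921/10487 - 30487/K = 3921/10487 - 30487/(-25418) = 3921*(1/10487) - 30487*(-1/25418) = 3921/10487 + 30487/25418 = 419381147/266558566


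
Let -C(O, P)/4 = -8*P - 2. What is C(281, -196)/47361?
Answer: -2088/15787 ≈ -0.13226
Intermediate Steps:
C(O, P) = 8 + 32*P (C(O, P) = -4*(-8*P - 2) = -4*(-2 - 8*P) = 8 + 32*P)
C(281, -196)/47361 = (8 + 32*(-196))/47361 = (8 - 6272)*(1/47361) = -6264*1/47361 = -2088/15787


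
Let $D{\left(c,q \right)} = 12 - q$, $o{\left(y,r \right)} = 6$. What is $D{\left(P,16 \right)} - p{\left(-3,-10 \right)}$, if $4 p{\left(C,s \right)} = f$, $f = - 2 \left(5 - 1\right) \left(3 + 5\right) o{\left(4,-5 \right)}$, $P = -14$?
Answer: $92$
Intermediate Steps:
$f = -384$ ($f = - 2 \left(5 - 1\right) \left(3 + 5\right) 6 = - 2 \cdot 4 \cdot 8 \cdot 6 = \left(-2\right) 32 \cdot 6 = \left(-64\right) 6 = -384$)
$p{\left(C,s \right)} = -96$ ($p{\left(C,s \right)} = \frac{1}{4} \left(-384\right) = -96$)
$D{\left(P,16 \right)} - p{\left(-3,-10 \right)} = \left(12 - 16\right) - -96 = \left(12 - 16\right) + 96 = -4 + 96 = 92$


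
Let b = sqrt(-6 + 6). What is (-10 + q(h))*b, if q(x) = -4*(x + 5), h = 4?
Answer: 0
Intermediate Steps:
b = 0 (b = sqrt(0) = 0)
q(x) = -20 - 4*x (q(x) = -4*(5 + x) = -20 - 4*x)
(-10 + q(h))*b = (-10 + (-20 - 4*4))*0 = (-10 + (-20 - 16))*0 = (-10 - 36)*0 = -46*0 = 0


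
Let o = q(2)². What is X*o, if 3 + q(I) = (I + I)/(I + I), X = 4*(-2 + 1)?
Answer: -16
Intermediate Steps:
X = -4 (X = 4*(-1) = -4)
q(I) = -2 (q(I) = -3 + (I + I)/(I + I) = -3 + (2*I)/((2*I)) = -3 + (2*I)*(1/(2*I)) = -3 + 1 = -2)
o = 4 (o = (-2)² = 4)
X*o = -4*4 = -16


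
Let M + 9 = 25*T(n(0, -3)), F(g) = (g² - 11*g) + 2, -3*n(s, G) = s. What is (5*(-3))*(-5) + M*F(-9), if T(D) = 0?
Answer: -1563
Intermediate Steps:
n(s, G) = -s/3
F(g) = 2 + g² - 11*g
M = -9 (M = -9 + 25*0 = -9 + 0 = -9)
(5*(-3))*(-5) + M*F(-9) = (5*(-3))*(-5) - 9*(2 + (-9)² - 11*(-9)) = -15*(-5) - 9*(2 + 81 + 99) = 75 - 9*182 = 75 - 1638 = -1563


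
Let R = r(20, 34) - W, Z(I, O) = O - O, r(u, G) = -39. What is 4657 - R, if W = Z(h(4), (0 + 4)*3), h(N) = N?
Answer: 4696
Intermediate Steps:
Z(I, O) = 0
W = 0
R = -39 (R = -39 - 1*0 = -39 + 0 = -39)
4657 - R = 4657 - 1*(-39) = 4657 + 39 = 4696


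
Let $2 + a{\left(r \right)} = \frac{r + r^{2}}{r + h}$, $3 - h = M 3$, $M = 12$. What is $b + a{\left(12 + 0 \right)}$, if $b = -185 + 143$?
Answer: $- \frac{360}{7} \approx -51.429$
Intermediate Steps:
$b = -42$
$h = -33$ ($h = 3 - 12 \cdot 3 = 3 - 36 = -33$)
$a{\left(r \right)} = -2 + \frac{r + r^{2}}{-33 + r}$ ($a{\left(r \right)} = -2 + \frac{r + r^{2}}{r - 33} = -2 + \frac{r + r^{2}}{-33 + r}$)
$b + a{\left(12 + 0 \right)} = -42 + \frac{66 + \left(12 + 0\right)^{2} - \left(12 + 0\right)}{-33 + \left(12 + 0\right)} = -42 + \frac{66 + 12^{2} - 12}{-33 + 12} = -42 + \frac{66 + 144 - 12}{-21} = -42 - \frac{66}{7} = - \frac{360}{7}$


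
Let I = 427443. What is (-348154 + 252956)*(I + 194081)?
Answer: -59167841752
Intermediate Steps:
(-348154 + 252956)*(I + 194081) = (-348154 + 252956)*(427443 + 194081) = -95198*621524 = -59167841752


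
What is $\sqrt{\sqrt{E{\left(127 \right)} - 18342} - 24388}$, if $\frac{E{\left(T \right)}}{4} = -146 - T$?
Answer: $\sqrt{-24388 + i \sqrt{19434}} \approx 0.4463 + 156.17 i$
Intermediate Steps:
$E{\left(T \right)} = -584 - 4 T$ ($E{\left(T \right)} = 4 \left(-146 - T\right) = -584 - 4 T$)
$\sqrt{\sqrt{E{\left(127 \right)} - 18342} - 24388} = \sqrt{\sqrt{\left(-584 - 508\right) - 18342} - 24388} = \sqrt{\sqrt{-1092 - 18342} - 24388} = \sqrt{\sqrt{-19434} - 24388} = \sqrt{i \sqrt{19434} - 24388} = \sqrt{-24388 + i \sqrt{19434}}$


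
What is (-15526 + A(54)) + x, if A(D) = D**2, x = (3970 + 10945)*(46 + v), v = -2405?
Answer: -35197095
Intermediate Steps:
x = -35184485 (x = (3970 + 10945)*(46 - 2405) = 14915*(-2359) = -35184485)
(-15526 + A(54)) + x = (-15526 + 54**2) - 35184485 = (-15526 + 2916) - 35184485 = -12610 - 35184485 = -35197095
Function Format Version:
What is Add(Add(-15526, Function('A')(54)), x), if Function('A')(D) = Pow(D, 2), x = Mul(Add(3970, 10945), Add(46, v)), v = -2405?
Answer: -35197095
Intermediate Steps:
x = -35184485 (x = Mul(Add(3970, 10945), Add(46, -2405)) = Mul(14915, -2359) = -35184485)
Add(Add(-15526, Function('A')(54)), x) = Add(Add(-15526, Pow(54, 2)), -35184485) = Add(Add(-15526, 2916), -35184485) = Add(-12610, -35184485) = -35197095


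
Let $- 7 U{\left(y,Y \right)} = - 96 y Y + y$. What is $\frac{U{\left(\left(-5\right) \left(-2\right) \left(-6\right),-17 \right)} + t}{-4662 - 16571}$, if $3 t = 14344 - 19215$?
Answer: $- \frac{259843}{445893} \approx -0.58275$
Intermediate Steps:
$t = - \frac{4871}{3}$ ($t = \frac{14344 - 19215}{3} = \frac{1}{3} \left(-4871\right) = - \frac{4871}{3} \approx -1623.7$)
$U{\left(y,Y \right)} = - \frac{y}{7} + \frac{96 Y y}{7}$ ($U{\left(y,Y \right)} = - \frac{- 96 y Y + y}{7} = - \frac{- 96 Y y + y}{7} = - \frac{y - 96 Y y}{7} = - \frac{y}{7} + \frac{96 Y y}{7}$)
$\frac{U{\left(\left(-5\right) \left(-2\right) \left(-6\right),-17 \right)} + t}{-4662 - 16571} = \frac{\frac{\left(-5\right) \left(-2\right) \left(-6\right) \left(-1 + 96 \left(-17\right)\right)}{7} - \frac{4871}{3}}{-4662 - 16571} = \frac{\frac{10 \left(-6\right) \left(-1 - 1632\right)}{7} - \frac{4871}{3}}{-21233} = \left(\frac{1}{7} \left(-60\right) \left(-1633\right) - \frac{4871}{3}\right) \left(- \frac{1}{21233}\right) = \left(\frac{97980}{7} - \frac{4871}{3}\right) \left(- \frac{1}{21233}\right) = \frac{259843}{21} \left(- \frac{1}{21233}\right) = - \frac{259843}{445893}$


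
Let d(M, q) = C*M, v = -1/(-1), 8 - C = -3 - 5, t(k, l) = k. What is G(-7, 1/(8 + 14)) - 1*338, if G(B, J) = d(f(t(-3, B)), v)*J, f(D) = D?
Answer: -3742/11 ≈ -340.18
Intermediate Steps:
C = 16 (C = 8 - (-3 - 5) = 8 - 1*(-8) = 8 + 8 = 16)
v = 1 (v = -1*(-1) = 1)
d(M, q) = 16*M
G(B, J) = -48*J (G(B, J) = (16*(-3))*J = -48*J)
G(-7, 1/(8 + 14)) - 1*338 = -48/(8 + 14) - 1*338 = -48/22 - 338 = -48*1/22 - 338 = -24/11 - 338 = -3742/11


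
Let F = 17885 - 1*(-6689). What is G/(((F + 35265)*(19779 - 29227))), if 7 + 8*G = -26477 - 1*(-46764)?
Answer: -195/43489144 ≈ -4.4839e-6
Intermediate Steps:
F = 24574 (F = 17885 + 6689 = 24574)
G = 2535 (G = -7/8 + (-26477 - 1*(-46764))/8 = -7/8 + (-26477 + 46764)/8 = -7/8 + (1/8)*20287 = -7/8 + 20287/8 = 2535)
G/(((F + 35265)*(19779 - 29227))) = 2535/(((24574 + 35265)*(19779 - 29227))) = 2535/((59839*(-9448))) = 2535/(-565358872) = 2535*(-1/565358872) = -195/43489144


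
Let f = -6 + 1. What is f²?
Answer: 25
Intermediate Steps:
f = -5
f² = (-5)² = 25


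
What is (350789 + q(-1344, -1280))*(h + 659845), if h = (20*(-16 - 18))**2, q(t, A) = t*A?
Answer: 2324291719705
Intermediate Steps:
q(t, A) = A*t
h = 462400 (h = (20*(-34))**2 = (-680)**2 = 462400)
(350789 + q(-1344, -1280))*(h + 659845) = (350789 - 1280*(-1344))*(462400 + 659845) = (350789 + 1720320)*1122245 = 2071109*1122245 = 2324291719705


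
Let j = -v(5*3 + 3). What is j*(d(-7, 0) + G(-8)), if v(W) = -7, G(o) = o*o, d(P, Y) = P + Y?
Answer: 399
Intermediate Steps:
G(o) = o**2
j = 7 (j = -1*(-7) = 7)
j*(d(-7, 0) + G(-8)) = 7*((-7 + 0) + (-8)**2) = 7*(-7 + 64) = 7*57 = 399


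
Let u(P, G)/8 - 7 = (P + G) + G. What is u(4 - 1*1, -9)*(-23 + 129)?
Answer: -6784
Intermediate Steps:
u(P, G) = 56 + 8*P + 16*G (u(P, G) = 56 + 8*((P + G) + G) = 56 + 8*((G + P) + G) = 56 + 8*(P + 2*G) = 56 + (8*P + 16*G) = 56 + 8*P + 16*G)
u(4 - 1*1, -9)*(-23 + 129) = (56 + 8*(4 - 1*1) + 16*(-9))*(-23 + 129) = (56 + 8*(4 - 1) - 144)*106 = (56 + 8*3 - 144)*106 = (56 + 24 - 144)*106 = -64*106 = -6784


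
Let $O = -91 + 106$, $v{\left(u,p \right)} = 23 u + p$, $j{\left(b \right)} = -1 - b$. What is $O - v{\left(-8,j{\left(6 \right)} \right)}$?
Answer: $206$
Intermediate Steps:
$v{\left(u,p \right)} = p + 23 u$
$O = 15$
$O - v{\left(-8,j{\left(6 \right)} \right)} = 15 - \left(\left(-1 - 6\right) + 23 \left(-8\right)\right) = 15 - \left(\left(-1 - 6\right) - 184\right) = 15 - \left(-7 - 184\right) = 15 - -191 = 15 + 191 = 206$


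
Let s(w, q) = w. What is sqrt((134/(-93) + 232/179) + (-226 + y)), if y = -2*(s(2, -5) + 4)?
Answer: 2*I*sqrt(16498825053)/16647 ≈ 15.432*I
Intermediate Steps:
y = -12 (y = -2*(2 + 4) = -2*6 = -12)
sqrt((134/(-93) + 232/179) + (-226 + y)) = sqrt((134/(-93) + 232/179) + (-226 - 12)) = sqrt((134*(-1/93) + 232*(1/179)) - 238) = sqrt((-134/93 + 232/179) - 238) = sqrt(-2410/16647 - 238) = sqrt(-3964396/16647) = 2*I*sqrt(16498825053)/16647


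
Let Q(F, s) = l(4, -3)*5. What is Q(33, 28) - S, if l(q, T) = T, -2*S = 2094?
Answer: 1032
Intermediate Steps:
S = -1047 (S = -½*2094 = -1047)
Q(F, s) = -15 (Q(F, s) = -3*5 = -15)
Q(33, 28) - S = -15 - 1*(-1047) = -15 + 1047 = 1032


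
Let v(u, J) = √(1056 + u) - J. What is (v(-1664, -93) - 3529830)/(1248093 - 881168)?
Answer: -3529737/366925 + 4*I*√38/366925 ≈ -9.6198 + 6.7201e-5*I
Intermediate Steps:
(v(-1664, -93) - 3529830)/(1248093 - 881168) = ((√(1056 - 1664) - 1*(-93)) - 3529830)/(1248093 - 881168) = ((√(-608) + 93) - 3529830)/366925 = ((4*I*√38 + 93) - 3529830)*(1/366925) = ((93 + 4*I*√38) - 3529830)*(1/366925) = (-3529737 + 4*I*√38)*(1/366925) = -3529737/366925 + 4*I*√38/366925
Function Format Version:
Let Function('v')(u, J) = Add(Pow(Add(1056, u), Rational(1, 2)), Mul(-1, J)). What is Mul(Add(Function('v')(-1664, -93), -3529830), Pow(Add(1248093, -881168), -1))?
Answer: Add(Rational(-3529737, 366925), Mul(Rational(4, 366925), I, Pow(38, Rational(1, 2)))) ≈ Add(-9.6198, Mul(6.7201e-5, I))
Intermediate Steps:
Mul(Add(Function('v')(-1664, -93), -3529830), Pow(Add(1248093, -881168), -1)) = Mul(Add(Add(Pow(Add(1056, -1664), Rational(1, 2)), Mul(-1, -93)), -3529830), Pow(Add(1248093, -881168), -1)) = Mul(Add(Add(Pow(-608, Rational(1, 2)), 93), -3529830), Pow(366925, -1)) = Mul(Add(Add(Mul(4, I, Pow(38, Rational(1, 2))), 93), -3529830), Rational(1, 366925)) = Mul(Add(Add(93, Mul(4, I, Pow(38, Rational(1, 2)))), -3529830), Rational(1, 366925)) = Mul(Add(-3529737, Mul(4, I, Pow(38, Rational(1, 2)))), Rational(1, 366925)) = Add(Rational(-3529737, 366925), Mul(Rational(4, 366925), I, Pow(38, Rational(1, 2))))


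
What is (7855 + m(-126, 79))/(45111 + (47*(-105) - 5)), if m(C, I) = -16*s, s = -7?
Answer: 7967/40171 ≈ 0.19833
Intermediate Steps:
m(C, I) = 112 (m(C, I) = -16*(-7) = 112)
(7855 + m(-126, 79))/(45111 + (47*(-105) - 5)) = (7855 + 112)/(45111 + (47*(-105) - 5)) = 7967/(45111 + (-4935 - 5)) = 7967/(45111 - 4940) = 7967/40171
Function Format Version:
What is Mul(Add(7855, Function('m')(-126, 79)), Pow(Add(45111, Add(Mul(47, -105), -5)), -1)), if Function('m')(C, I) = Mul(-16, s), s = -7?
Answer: Rational(7967, 40171) ≈ 0.19833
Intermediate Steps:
Function('m')(C, I) = 112 (Function('m')(C, I) = Mul(-16, -7) = 112)
Mul(Add(7855, Function('m')(-126, 79)), Pow(Add(45111, Add(Mul(47, -105), -5)), -1)) = Mul(Add(7855, 112), Pow(Add(45111, Add(Mul(47, -105), -5)), -1)) = Mul(7967, Pow(Add(45111, Add(-4935, -5)), -1)) = Mul(7967, Pow(Add(45111, -4940), -1)) = Mul(7967, Pow(40171, -1)) = Mul(7967, Rational(1, 40171)) = Rational(7967, 40171)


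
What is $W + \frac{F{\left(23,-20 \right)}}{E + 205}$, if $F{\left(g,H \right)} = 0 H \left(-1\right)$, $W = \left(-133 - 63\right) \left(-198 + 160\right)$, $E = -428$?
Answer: $7448$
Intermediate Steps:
$W = 7448$ ($W = \left(-196\right) \left(-38\right) = 7448$)
$F{\left(g,H \right)} = 0$ ($F{\left(g,H \right)} = 0 \left(-1\right) = 0$)
$W + \frac{F{\left(23,-20 \right)}}{E + 205} = 7448 + \frac{0}{-428 + 205} = 7448 + \frac{0}{-223} = 7448 + 0 \left(- \frac{1}{223}\right) = 7448 + 0 = 7448$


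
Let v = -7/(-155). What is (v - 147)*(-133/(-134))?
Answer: -1514737/10385 ≈ -145.86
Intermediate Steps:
v = 7/155 (v = -7*(-1/155) = 7/155 ≈ 0.045161)
(v - 147)*(-133/(-134)) = (7/155 - 147)*(-133/(-134)) = -(-3029474)*(-1)/(155*134) = -22778/155*133/134 = -1514737/10385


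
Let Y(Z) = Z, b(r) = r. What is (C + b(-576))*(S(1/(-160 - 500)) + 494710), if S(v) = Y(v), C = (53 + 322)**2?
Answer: 15242400927117/220 ≈ 6.9284e+10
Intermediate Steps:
C = 140625 (C = 375**2 = 140625)
S(v) = v
(C + b(-576))*(S(1/(-160 - 500)) + 494710) = (140625 - 576)*(1/(-160 - 500) + 494710) = 140049*(1/(-660) + 494710) = 140049*(-1/660 + 494710) = 140049*(326508599/660) = 15242400927117/220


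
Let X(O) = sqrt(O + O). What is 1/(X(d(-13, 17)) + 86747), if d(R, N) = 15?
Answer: 86747/7525041979 - sqrt(30)/7525041979 ≈ 1.1527e-5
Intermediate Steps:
X(O) = sqrt(2)*sqrt(O) (X(O) = sqrt(2*O) = sqrt(2)*sqrt(O))
1/(X(d(-13, 17)) + 86747) = 1/(sqrt(2)*sqrt(15) + 86747) = 1/(sqrt(30) + 86747) = 1/(86747 + sqrt(30))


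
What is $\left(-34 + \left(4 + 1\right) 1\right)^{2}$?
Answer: $841$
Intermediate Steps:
$\left(-34 + \left(4 + 1\right) 1\right)^{2} = \left(-34 + 5 \cdot 1\right)^{2} = \left(-34 + 5\right)^{2} = \left(-29\right)^{2} = 841$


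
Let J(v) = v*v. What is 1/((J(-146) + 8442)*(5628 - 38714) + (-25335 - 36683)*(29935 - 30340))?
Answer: -1/959455898 ≈ -1.0423e-9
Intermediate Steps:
J(v) = v²
1/((J(-146) + 8442)*(5628 - 38714) + (-25335 - 36683)*(29935 - 30340)) = 1/(((-146)² + 8442)*(5628 - 38714) + (-25335 - 36683)*(29935 - 30340)) = 1/((21316 + 8442)*(-33086) - 62018*(-405)) = 1/(29758*(-33086) + 25117290) = 1/(-984573188 + 25117290) = 1/(-959455898) = -1/959455898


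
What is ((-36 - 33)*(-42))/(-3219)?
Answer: -966/1073 ≈ -0.90028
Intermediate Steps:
((-36 - 33)*(-42))/(-3219) = -69*(-42)*(-1/3219) = 2898*(-1/3219) = -966/1073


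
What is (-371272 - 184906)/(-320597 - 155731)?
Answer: 278089/238164 ≈ 1.1676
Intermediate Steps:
(-371272 - 184906)/(-320597 - 155731) = -556178/(-476328) = -556178*(-1/476328) = 278089/238164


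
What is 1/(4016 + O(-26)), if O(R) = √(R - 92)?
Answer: 2008/8064187 - I*√118/16128374 ≈ 0.000249 - 6.7352e-7*I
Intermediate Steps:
O(R) = √(-92 + R)
1/(4016 + O(-26)) = 1/(4016 + √(-92 - 26)) = 1/(4016 + √(-118)) = 1/(4016 + I*√118)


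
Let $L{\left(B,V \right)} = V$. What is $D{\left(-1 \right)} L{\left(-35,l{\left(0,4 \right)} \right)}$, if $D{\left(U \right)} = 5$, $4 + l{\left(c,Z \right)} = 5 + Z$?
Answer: $25$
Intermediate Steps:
$l{\left(c,Z \right)} = 1 + Z$ ($l{\left(c,Z \right)} = -4 + \left(5 + Z\right) = 1 + Z$)
$D{\left(-1 \right)} L{\left(-35,l{\left(0,4 \right)} \right)} = 5 \left(1 + 4\right) = 5 \cdot 5 = 25$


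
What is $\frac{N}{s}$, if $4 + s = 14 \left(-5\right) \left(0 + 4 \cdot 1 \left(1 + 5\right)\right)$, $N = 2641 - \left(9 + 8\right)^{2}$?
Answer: $- \frac{588}{421} \approx -1.3967$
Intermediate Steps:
$N = 2352$ ($N = 2641 - 17^{2} = 2641 - 289 = 2352$)
$s = -1684$ ($s = -4 + 14 \left(-5\right) \left(0 + 4 \cdot 1 \left(1 + 5\right)\right) = -4 - 70 \left(0 + 4 \cdot 1 \cdot 6\right) = -4 - 70 \left(0 + 4 \cdot 6\right) = -4 - 70 \left(0 + 24\right) = -4 - 1680 = -1684$)
$\frac{N}{s} = \frac{2352}{-1684} = 2352 \left(- \frac{1}{1684}\right) = - \frac{588}{421}$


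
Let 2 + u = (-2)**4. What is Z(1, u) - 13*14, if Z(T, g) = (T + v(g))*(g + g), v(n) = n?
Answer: 238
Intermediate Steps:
u = 14 (u = -2 + (-2)**4 = -2 + 16 = 14)
Z(T, g) = 2*g*(T + g) (Z(T, g) = (T + g)*(g + g) = (T + g)*(2*g) = 2*g*(T + g))
Z(1, u) - 13*14 = 2*14*(1 + 14) - 13*14 = 2*14*15 - 182 = 420 - 182 = 238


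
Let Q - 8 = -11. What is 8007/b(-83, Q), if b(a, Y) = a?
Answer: -8007/83 ≈ -96.470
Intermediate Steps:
Q = -3 (Q = 8 - 11 = -3)
8007/b(-83, Q) = 8007/(-83) = 8007*(-1/83) = -8007/83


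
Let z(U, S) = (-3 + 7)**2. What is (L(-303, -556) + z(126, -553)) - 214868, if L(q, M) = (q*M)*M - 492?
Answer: -93883552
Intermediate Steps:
L(q, M) = -492 + q*M**2 (L(q, M) = (M*q)*M - 492 = q*M**2 - 492 = -492 + q*M**2)
z(U, S) = 16 (z(U, S) = 4**2 = 16)
(L(-303, -556) + z(126, -553)) - 214868 = ((-492 - 303*(-556)**2) + 16) - 214868 = ((-492 - 303*309136) + 16) - 214868 = ((-492 - 93668208) + 16) - 214868 = (-93668700 + 16) - 214868 = -93668684 - 214868 = -93883552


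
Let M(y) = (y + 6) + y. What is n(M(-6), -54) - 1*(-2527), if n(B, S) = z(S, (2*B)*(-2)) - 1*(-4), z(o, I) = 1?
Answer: 2532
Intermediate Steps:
M(y) = 6 + 2*y (M(y) = (6 + y) + y = 6 + 2*y)
n(B, S) = 5 (n(B, S) = 1 - 1*(-4) = 1 + 4 = 5)
n(M(-6), -54) - 1*(-2527) = 5 - 1*(-2527) = 5 + 2527 = 2532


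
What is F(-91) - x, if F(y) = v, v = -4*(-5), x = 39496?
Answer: -39476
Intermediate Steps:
v = 20
F(y) = 20
F(-91) - x = 20 - 1*39496 = 20 - 39496 = -39476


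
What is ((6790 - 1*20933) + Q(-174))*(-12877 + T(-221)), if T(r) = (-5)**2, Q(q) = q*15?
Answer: 215309556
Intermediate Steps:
Q(q) = 15*q
T(r) = 25
((6790 - 1*20933) + Q(-174))*(-12877 + T(-221)) = ((6790 - 1*20933) + 15*(-174))*(-12877 + 25) = ((6790 - 20933) - 2610)*(-12852) = (-14143 - 2610)*(-12852) = -16753*(-12852) = 215309556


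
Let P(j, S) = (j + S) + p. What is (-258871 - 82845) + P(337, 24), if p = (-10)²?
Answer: -341255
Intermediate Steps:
p = 100
P(j, S) = 100 + S + j (P(j, S) = (j + S) + 100 = (S + j) + 100 = 100 + S + j)
(-258871 - 82845) + P(337, 24) = (-258871 - 82845) + (100 + 24 + 337) = -341716 + 461 = -341255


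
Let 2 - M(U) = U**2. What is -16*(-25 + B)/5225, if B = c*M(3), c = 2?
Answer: 624/5225 ≈ 0.11943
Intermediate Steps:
M(U) = 2 - U**2
B = -14 (B = 2*(2 - 1*3**2) = 2*(2 - 1*9) = 2*(2 - 9) = 2*(-7) = -14)
-16*(-25 + B)/5225 = -16*(-25 - 14)/5225 = -16*(-39)*(1/5225) = 624*(1/5225) = 624/5225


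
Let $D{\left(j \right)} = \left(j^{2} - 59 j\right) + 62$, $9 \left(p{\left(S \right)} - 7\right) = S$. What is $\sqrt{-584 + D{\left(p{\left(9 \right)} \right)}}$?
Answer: $i \sqrt{930} \approx 30.496 i$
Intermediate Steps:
$p{\left(S \right)} = 7 + \frac{S}{9}$
$D{\left(j \right)} = 62 + j^{2} - 59 j$
$\sqrt{-584 + D{\left(p{\left(9 \right)} \right)}} = \sqrt{-584 + \left(62 + \left(7 + \frac{1}{9} \cdot 9\right)^{2} - 59 \left(7 + \frac{1}{9} \cdot 9\right)\right)} = \sqrt{-584 + \left(62 + \left(7 + 1\right)^{2} - 59 \left(7 + 1\right)\right)} = \sqrt{-584 + \left(62 + 8^{2} - 472\right)} = \sqrt{-584 + \left(62 + 64 - 472\right)} = \sqrt{-584 - 346} = \sqrt{-930} = i \sqrt{930}$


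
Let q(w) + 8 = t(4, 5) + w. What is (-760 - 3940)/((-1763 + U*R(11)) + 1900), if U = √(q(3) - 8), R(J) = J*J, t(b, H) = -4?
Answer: -321950/133833 + 284350*I*√17/133833 ≈ -2.4056 + 8.7602*I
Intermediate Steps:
R(J) = J²
q(w) = -12 + w (q(w) = -8 + (-4 + w) = -12 + w)
U = I*√17 (U = √((-12 + 3) - 8) = √(-9 - 8) = √(-17) = I*√17 ≈ 4.1231*I)
(-760 - 3940)/((-1763 + U*R(11)) + 1900) = (-760 - 3940)/((-1763 + (I*√17)*11²) + 1900) = -4700/((-1763 + (I*√17)*121) + 1900) = -4700/((-1763 + 121*I*√17) + 1900) = -4700/(137 + 121*I*√17)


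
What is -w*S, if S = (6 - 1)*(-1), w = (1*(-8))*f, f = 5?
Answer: -200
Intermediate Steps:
w = -40 (w = (1*(-8))*5 = -8*5 = -40)
S = -5 (S = 5*(-1) = -5)
-w*S = -(-40)*(-5) = -1*200 = -200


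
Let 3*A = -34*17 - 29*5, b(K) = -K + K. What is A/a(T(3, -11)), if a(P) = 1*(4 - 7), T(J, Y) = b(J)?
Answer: 241/3 ≈ 80.333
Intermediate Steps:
b(K) = 0
T(J, Y) = 0
A = -241 (A = (-34*17 - 29*5)/3 = (-578 - 145)/3 = (⅓)*(-723) = -241)
a(P) = -3 (a(P) = 1*(-3) = -3)
A/a(T(3, -11)) = -241/(-3) = -241*(-⅓) = 241/3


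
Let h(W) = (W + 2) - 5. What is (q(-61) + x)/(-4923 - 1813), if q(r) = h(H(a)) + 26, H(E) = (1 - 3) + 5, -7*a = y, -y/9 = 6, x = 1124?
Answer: -575/3368 ≈ -0.17072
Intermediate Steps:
y = -54 (y = -9*6 = -54)
a = 54/7 (a = -⅐*(-54) = 54/7 ≈ 7.7143)
H(E) = 3 (H(E) = -2 + 5 = 3)
h(W) = -3 + W (h(W) = (2 + W) - 5 = -3 + W)
q(r) = 26 (q(r) = (-3 + 3) + 26 = 0 + 26 = 26)
(q(-61) + x)/(-4923 - 1813) = (26 + 1124)/(-4923 - 1813) = 1150/(-6736) = 1150*(-1/6736) = -575/3368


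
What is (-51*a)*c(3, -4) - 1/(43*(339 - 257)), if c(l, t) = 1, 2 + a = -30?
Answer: 5754431/3526 ≈ 1632.0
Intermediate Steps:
a = -32 (a = -2 - 30 = -32)
(-51*a)*c(3, -4) - 1/(43*(339 - 257)) = -51*(-32)*1 - 1/(43*(339 - 257)) = 1632*1 - 1/(43*82) = 1632 - 1/3526 = 5754431/3526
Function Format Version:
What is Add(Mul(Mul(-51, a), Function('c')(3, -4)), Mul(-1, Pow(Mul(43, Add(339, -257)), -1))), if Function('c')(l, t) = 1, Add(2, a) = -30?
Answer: Rational(5754431, 3526) ≈ 1632.0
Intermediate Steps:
a = -32 (a = Add(-2, -30) = -32)
Add(Mul(Mul(-51, a), Function('c')(3, -4)), Mul(-1, Pow(Mul(43, Add(339, -257)), -1))) = Add(Mul(Mul(-51, -32), 1), Mul(-1, Pow(Mul(43, Add(339, -257)), -1))) = Add(Mul(1632, 1), Mul(-1, Pow(Mul(43, 82), -1))) = Add(1632, Mul(-1, Pow(3526, -1))) = Add(1632, Mul(-1, Rational(1, 3526))) = Add(1632, Rational(-1, 3526)) = Rational(5754431, 3526)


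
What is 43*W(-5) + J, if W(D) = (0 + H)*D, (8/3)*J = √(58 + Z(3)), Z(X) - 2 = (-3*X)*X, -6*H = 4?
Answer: 430/3 + 3*√33/8 ≈ 145.49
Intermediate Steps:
H = -⅔ (H = -⅙*4 = -⅔ ≈ -0.66667)
Z(X) = 2 - 3*X² (Z(X) = 2 + (-3*X)*X = 2 - 3*X²)
J = 3*√33/8 (J = 3*√(58 + (2 - 3*3²))/8 = 3*√(58 + (2 - 3*9))/8 = 3*√(58 + (2 - 27))/8 = 3*√(58 - 25)/8 = 3*√33/8 ≈ 2.1542)
W(D) = -2*D/3 (W(D) = (0 - ⅔)*D = -2*D/3)
43*W(-5) + J = 43*(-⅔*(-5)) + 3*√33/8 = 43*(10/3) + 3*√33/8 = 430/3 + 3*√33/8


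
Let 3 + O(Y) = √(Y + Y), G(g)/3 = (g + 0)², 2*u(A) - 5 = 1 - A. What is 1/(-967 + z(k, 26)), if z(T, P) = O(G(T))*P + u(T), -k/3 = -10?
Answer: 1057/2533151 + 780*√6/2533151 ≈ 0.0011715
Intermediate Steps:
k = 30 (k = -3*(-10) = 30)
u(A) = 3 - A/2 (u(A) = 5/2 + (1 - A)/2 = 5/2 + (½ - A/2) = 3 - A/2)
G(g) = 3*g² (G(g) = 3*(g + 0)² = 3*g²)
O(Y) = -3 + √2*√Y (O(Y) = -3 + √(Y + Y) = -3 + √(2*Y) = -3 + √2*√Y)
z(T, P) = 3 - T/2 + P*(-3 + √6*√(T²)) (z(T, P) = (-3 + √2*√(3*T²))*P + (3 - T/2) = (-3 + √2*(√3*√(T²)))*P + (3 - T/2) = (-3 + √6*√(T²))*P + (3 - T/2) = P*(-3 + √6*√(T²)) + (3 - T/2) = 3 - T/2 + P*(-3 + √6*√(T²)))
1/(-967 + z(k, 26)) = 1/(-967 + (3 - ½*30 + 26*(-3 + √6*√(30²)))) = 1/(-967 + (3 - 15 + 26*(-3 + √6*√900))) = 1/(-967 + (3 - 15 + 26*(-3 + √6*30))) = 1/(-967 + (3 - 15 + 26*(-3 + 30*√6))) = 1/(-967 + (3 - 15 + (-78 + 780*√6))) = 1/(-967 + (-90 + 780*√6)) = 1/(-1057 + 780*√6)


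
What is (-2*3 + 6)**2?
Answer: 0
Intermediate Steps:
(-2*3 + 6)**2 = (-6 + 6)**2 = 0**2 = 0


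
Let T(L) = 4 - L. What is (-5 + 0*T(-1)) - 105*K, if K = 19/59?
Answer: -2290/59 ≈ -38.814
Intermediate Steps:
K = 19/59 (K = 19*(1/59) = 19/59 ≈ 0.32203)
(-5 + 0*T(-1)) - 105*K = (-5 + 0*(4 - 1*(-1))) - 105*19/59 = (-5 + 0*(4 + 1)) - 1995/59 = (-5 + 0*5) - 1995/59 = (-5 + 0) - 1995/59 = -5 - 1995/59 = -2290/59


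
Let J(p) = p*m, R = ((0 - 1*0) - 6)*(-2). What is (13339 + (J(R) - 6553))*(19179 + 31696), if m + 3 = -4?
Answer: 340964250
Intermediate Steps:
m = -7 (m = -3 - 4 = -7)
R = 12 (R = ((0 + 0) - 6)*(-2) = (0 - 6)*(-2) = -6*(-2) = 12)
J(p) = -7*p (J(p) = p*(-7) = -7*p)
(13339 + (J(R) - 6553))*(19179 + 31696) = (13339 + (-7*12 - 6553))*(19179 + 31696) = (13339 + (-84 - 6553))*50875 = (13339 - 6637)*50875 = 6702*50875 = 340964250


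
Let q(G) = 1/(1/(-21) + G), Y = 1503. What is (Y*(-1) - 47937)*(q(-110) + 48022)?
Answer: -5486792910240/2311 ≈ -2.3742e+9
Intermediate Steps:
q(G) = 1/(-1/21 + G)
(Y*(-1) - 47937)*(q(-110) + 48022) = (1503*(-1) - 47937)*(21/(-1 + 21*(-110)) + 48022) = (-1503 - 47937)*(21/(-1 - 2310) + 48022) = -49440*(21/(-2311) + 48022) = -49440*(21*(-1/2311) + 48022) = -49440*(-21/2311 + 48022) = -49440*110978821/2311 = -5486792910240/2311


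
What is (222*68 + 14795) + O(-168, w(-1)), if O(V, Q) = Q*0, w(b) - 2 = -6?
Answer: 29891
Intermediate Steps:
w(b) = -4 (w(b) = 2 - 6 = -4)
O(V, Q) = 0
(222*68 + 14795) + O(-168, w(-1)) = (222*68 + 14795) + 0 = (15096 + 14795) + 0 = 29891 + 0 = 29891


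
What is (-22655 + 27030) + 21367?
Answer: 25742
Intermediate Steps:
(-22655 + 27030) + 21367 = 4375 + 21367 = 25742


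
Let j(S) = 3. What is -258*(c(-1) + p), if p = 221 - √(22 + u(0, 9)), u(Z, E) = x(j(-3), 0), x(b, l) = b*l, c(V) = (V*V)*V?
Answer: -56760 + 258*√22 ≈ -55550.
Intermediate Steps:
c(V) = V³ (c(V) = V²*V = V³)
u(Z, E) = 0 (u(Z, E) = 3*0 = 0)
p = 221 - √22 (p = 221 - √(22 + 0) = 221 - √22 ≈ 216.31)
-258*(c(-1) + p) = -258*((-1)³ + (221 - √22)) = -258*(-1 + (221 - √22)) = -258*(220 - √22) = -56760 + 258*√22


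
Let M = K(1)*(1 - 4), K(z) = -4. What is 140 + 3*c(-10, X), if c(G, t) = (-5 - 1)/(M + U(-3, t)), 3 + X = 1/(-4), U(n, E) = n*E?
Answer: 4036/29 ≈ 139.17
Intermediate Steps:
U(n, E) = E*n
X = -13/4 (X = -3 + 1/(-4) = -3 + 1*(-1/4) = -3 - 1/4 = -13/4 ≈ -3.2500)
M = 12 (M = -4*(1 - 4) = -4*(-3) = 12)
c(G, t) = -6/(12 - 3*t) (c(G, t) = (-5 - 1)/(12 + t*(-3)) = -6/(12 - 3*t))
140 + 3*c(-10, X) = 140 + 3*(2/(-4 - 13/4)) = 140 + 3*(2/(-29/4)) = 140 + 3*(2*(-4/29)) = 140 + 3*(-8/29) = 140 - 24/29 = 4036/29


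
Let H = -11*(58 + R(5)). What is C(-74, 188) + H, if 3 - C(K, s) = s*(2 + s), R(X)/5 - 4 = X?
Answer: -36850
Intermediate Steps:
R(X) = 20 + 5*X
C(K, s) = 3 - s*(2 + s)
H = -1133 (H = -11*(58 + (20 + 5*5)) = -11*(58 + (20 + 25)) = -11*(58 + 45) = -11*103 = -1133)
C(-74, 188) + H = (3 - 1*188**2 - 2*188) - 1133 = (3 - 1*35344 - 376) - 1133 = (3 - 35344 - 376) - 1133 = -35717 - 1133 = -36850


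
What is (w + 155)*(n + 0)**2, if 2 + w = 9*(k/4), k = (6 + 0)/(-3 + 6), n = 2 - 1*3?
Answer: 315/2 ≈ 157.50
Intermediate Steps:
n = -1 (n = 2 - 3 = -1)
k = 2 (k = 6/3 = 6*(1/3) = 2)
w = 5/2 (w = -2 + 9*(2/4) = -2 + 9*(2*(1/4)) = -2 + 9*(1/2) = -2 + 9/2 = 5/2 ≈ 2.5000)
(w + 155)*(n + 0)**2 = (5/2 + 155)*(-1 + 0)**2 = (315/2)*(-1)**2 = (315/2)*1 = 315/2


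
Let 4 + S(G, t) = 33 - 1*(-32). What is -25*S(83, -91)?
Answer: -1525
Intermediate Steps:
S(G, t) = 61 (S(G, t) = -4 + (33 - 1*(-32)) = -4 + (33 + 32) = -4 + 65 = 61)
-25*S(83, -91) = -25*61 = -1525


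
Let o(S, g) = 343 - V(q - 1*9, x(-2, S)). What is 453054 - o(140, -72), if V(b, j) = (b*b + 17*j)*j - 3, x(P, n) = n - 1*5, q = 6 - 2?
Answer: 765908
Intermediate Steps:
q = 4
x(P, n) = -5 + n (x(P, n) = n - 5 = -5 + n)
V(b, j) = -3 + j*(b² + 17*j) (V(b, j) = (b² + 17*j)*j - 3 = j*(b² + 17*j) - 3 = -3 + j*(b² + 17*j))
o(S, g) = 471 - 25*S - 17*(-5 + S)² (o(S, g) = 343 - (-3 + 17*(-5 + S)² + (-5 + S)*(4 - 1*9)²) = 343 - (-3 + 17*(-5 + S)² + (-5 + S)*(4 - 9)²) = 343 - (-3 + 17*(-5 + S)² + (-5 + S)*(-5)²) = 343 - (-3 + 17*(-5 + S)² + (-5 + S)*25) = 343 - (-3 + 17*(-5 + S)² + (-125 + 25*S)) = 343 - (-128 + 17*(-5 + S)² + 25*S) = 343 + (128 - 25*S - 17*(-5 + S)²) = 471 - 25*S - 17*(-5 + S)²)
453054 - o(140, -72) = 453054 - (46 - 17*140² + 145*140) = 453054 - (46 - 17*19600 + 20300) = 453054 - (46 - 333200 + 20300) = 453054 - 1*(-312854) = 453054 + 312854 = 765908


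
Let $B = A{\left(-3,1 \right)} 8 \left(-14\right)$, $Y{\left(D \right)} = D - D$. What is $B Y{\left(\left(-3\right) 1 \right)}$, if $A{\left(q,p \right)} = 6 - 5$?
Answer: $0$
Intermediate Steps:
$A{\left(q,p \right)} = 1$ ($A{\left(q,p \right)} = 6 - 5 = 1$)
$Y{\left(D \right)} = 0$
$B = -112$ ($B = 1 \cdot 8 \left(-14\right) = 8 \left(-14\right) = -112$)
$B Y{\left(\left(-3\right) 1 \right)} = \left(-112\right) 0 = 0$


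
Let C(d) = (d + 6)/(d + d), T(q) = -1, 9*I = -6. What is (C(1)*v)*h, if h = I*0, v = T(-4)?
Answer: 0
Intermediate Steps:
I = -⅔ (I = (⅑)*(-6) = -⅔ ≈ -0.66667)
v = -1
C(d) = (6 + d)/(2*d) (C(d) = (6 + d)/((2*d)) = (6 + d)*(1/(2*d)) = (6 + d)/(2*d))
h = 0 (h = -⅔*0 = 0)
(C(1)*v)*h = (((½)*(6 + 1)/1)*(-1))*0 = (((½)*1*7)*(-1))*0 = ((7/2)*(-1))*0 = -7/2*0 = 0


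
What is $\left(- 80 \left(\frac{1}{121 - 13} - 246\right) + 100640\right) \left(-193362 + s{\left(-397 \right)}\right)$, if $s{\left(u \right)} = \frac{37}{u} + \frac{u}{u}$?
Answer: $- \frac{83126071897160}{3573} \approx -2.3265 \cdot 10^{10}$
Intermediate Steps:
$s{\left(u \right)} = 1 + \frac{37}{u}$ ($s{\left(u \right)} = \frac{37}{u} + 1 = 1 + \frac{37}{u}$)
$\left(- 80 \left(\frac{1}{121 - 13} - 246\right) + 100640\right) \left(-193362 + s{\left(-397 \right)}\right) = \left(- 80 \left(\frac{1}{121 - 13} - 246\right) + 100640\right) \left(-193362 + \frac{37 - 397}{-397}\right) = \left(- 80 \left(\frac{1}{108} - 246\right) + 100640\right) \left(-193362 - - \frac{360}{397}\right) = \left(- 80 \left(\frac{1}{108} - 246\right) + 100640\right) \left(-193362 + \frac{360}{397}\right) = \left(\left(-80\right) \left(- \frac{26567}{108}\right) + 100640\right) \left(- \frac{76764354}{397}\right) = \left(\frac{531340}{27} + 100640\right) \left(- \frac{76764354}{397}\right) = \frac{3248620}{27} \left(- \frac{76764354}{397}\right) = - \frac{83126071897160}{3573}$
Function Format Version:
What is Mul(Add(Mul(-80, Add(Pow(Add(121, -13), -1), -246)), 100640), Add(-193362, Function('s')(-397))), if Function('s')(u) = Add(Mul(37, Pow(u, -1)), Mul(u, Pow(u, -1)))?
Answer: Rational(-83126071897160, 3573) ≈ -2.3265e+10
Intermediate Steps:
Function('s')(u) = Add(1, Mul(37, Pow(u, -1))) (Function('s')(u) = Add(Mul(37, Pow(u, -1)), 1) = Add(1, Mul(37, Pow(u, -1))))
Mul(Add(Mul(-80, Add(Pow(Add(121, -13), -1), -246)), 100640), Add(-193362, Function('s')(-397))) = Mul(Add(Mul(-80, Add(Pow(Add(121, -13), -1), -246)), 100640), Add(-193362, Mul(Pow(-397, -1), Add(37, -397)))) = Mul(Add(Mul(-80, Add(Pow(108, -1), -246)), 100640), Add(-193362, Mul(Rational(-1, 397), -360))) = Mul(Add(Mul(-80, Add(Rational(1, 108), -246)), 100640), Add(-193362, Rational(360, 397))) = Mul(Add(Mul(-80, Rational(-26567, 108)), 100640), Rational(-76764354, 397)) = Mul(Add(Rational(531340, 27), 100640), Rational(-76764354, 397)) = Mul(Rational(3248620, 27), Rational(-76764354, 397)) = Rational(-83126071897160, 3573)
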